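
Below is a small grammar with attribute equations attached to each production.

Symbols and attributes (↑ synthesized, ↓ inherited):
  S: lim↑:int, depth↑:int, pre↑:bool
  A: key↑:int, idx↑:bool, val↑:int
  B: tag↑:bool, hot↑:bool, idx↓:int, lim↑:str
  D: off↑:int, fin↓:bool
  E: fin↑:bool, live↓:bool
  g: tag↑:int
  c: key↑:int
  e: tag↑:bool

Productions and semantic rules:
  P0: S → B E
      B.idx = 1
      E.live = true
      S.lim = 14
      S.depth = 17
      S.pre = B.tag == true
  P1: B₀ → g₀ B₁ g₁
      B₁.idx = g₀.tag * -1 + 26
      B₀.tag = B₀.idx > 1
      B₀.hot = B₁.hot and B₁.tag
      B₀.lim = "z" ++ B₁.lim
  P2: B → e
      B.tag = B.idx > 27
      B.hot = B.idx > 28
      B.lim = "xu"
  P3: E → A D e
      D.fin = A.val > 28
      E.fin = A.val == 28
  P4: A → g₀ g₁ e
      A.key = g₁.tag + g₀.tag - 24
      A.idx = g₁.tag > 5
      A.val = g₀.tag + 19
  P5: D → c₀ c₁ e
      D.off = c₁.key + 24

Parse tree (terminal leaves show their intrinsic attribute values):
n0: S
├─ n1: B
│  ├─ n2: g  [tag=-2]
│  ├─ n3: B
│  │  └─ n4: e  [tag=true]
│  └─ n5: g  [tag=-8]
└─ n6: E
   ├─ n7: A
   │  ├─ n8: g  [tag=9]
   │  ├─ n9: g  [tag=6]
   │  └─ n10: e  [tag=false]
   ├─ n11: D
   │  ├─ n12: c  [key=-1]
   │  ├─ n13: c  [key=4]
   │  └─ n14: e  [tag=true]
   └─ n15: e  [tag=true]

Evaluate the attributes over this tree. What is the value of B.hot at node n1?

1. n1.idx = 1  [1]
2. n2.tag = -2  [terminal]
3. n3.idx = 28  [g₀.tag * -1 + 26]
4. n4.tag = true  [terminal]
5. n3.tag = true  [B.idx > 27]
6. n3.hot = false  [B.idx > 28]
7. n3.lim = "xu"  ["xu"]
8. n5.tag = -8  [terminal]
9. n1.tag = false  [B₀.idx > 1]
10. n1.hot = false  [B₁.hot and B₁.tag]
11. n1.lim = "zxu"  ["z" ++ B₁.lim]
12. n6.live = true  [true]
13. n8.tag = 9  [terminal]
14. n9.tag = 6  [terminal]
15. n10.tag = false  [terminal]
16. n7.key = -9  [g₁.tag + g₀.tag - 24]
17. n7.idx = true  [g₁.tag > 5]
18. n7.val = 28  [g₀.tag + 19]
19. n11.fin = false  [A.val > 28]
20. n12.key = -1  [terminal]
21. n13.key = 4  [terminal]
22. n14.tag = true  [terminal]
23. n11.off = 28  [c₁.key + 24]
24. n15.tag = true  [terminal]
25. n6.fin = true  [A.val == 28]
26. n0.lim = 14  [14]
27. n0.depth = 17  [17]
28. n0.pre = false  [B.tag == true]

false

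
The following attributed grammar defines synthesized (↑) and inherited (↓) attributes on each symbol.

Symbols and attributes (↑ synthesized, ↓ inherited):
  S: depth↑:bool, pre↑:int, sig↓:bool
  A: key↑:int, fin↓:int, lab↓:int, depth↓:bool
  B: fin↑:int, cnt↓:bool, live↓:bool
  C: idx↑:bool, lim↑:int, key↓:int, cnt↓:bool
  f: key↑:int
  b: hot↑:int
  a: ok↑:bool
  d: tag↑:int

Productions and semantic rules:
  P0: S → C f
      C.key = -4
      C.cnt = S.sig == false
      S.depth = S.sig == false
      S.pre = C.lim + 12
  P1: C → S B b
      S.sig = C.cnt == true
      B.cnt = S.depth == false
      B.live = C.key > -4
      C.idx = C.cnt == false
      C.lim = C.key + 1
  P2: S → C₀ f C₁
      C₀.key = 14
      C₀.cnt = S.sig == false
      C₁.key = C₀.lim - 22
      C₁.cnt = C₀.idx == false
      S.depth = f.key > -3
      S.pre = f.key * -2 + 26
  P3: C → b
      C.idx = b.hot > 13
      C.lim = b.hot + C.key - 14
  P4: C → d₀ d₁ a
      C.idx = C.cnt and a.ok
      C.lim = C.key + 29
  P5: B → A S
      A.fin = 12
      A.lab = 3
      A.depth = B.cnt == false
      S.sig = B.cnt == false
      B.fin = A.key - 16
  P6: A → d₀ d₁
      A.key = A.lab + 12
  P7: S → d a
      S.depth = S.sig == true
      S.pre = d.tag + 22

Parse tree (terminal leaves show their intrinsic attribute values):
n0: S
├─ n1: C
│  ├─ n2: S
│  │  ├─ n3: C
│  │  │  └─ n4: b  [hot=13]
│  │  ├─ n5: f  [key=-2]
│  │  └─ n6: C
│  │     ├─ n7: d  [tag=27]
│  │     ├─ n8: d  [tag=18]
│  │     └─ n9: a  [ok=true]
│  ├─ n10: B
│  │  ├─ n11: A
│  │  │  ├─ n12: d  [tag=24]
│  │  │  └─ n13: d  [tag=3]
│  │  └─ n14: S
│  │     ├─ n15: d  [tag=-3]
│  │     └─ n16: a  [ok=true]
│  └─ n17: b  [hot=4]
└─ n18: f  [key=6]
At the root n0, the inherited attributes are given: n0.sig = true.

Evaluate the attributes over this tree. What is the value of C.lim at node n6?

1. n0.sig = true  [given at root]
2. n1.key = -4  [-4]
3. n1.cnt = false  [S.sig == false]
4. n2.sig = false  [C.cnt == true]
5. n3.key = 14  [14]
6. n3.cnt = true  [S.sig == false]
7. n4.hot = 13  [terminal]
8. n3.idx = false  [b.hot > 13]
9. n3.lim = 13  [b.hot + C.key - 14]
10. n5.key = -2  [terminal]
11. n6.key = -9  [C₀.lim - 22]
12. n6.cnt = true  [C₀.idx == false]
13. n7.tag = 27  [terminal]
14. n8.tag = 18  [terminal]
15. n9.ok = true  [terminal]
16. n6.idx = true  [C.cnt and a.ok]
17. n6.lim = 20  [C.key + 29]
18. n2.depth = true  [f.key > -3]
19. n2.pre = 30  [f.key * -2 + 26]
20. n10.cnt = false  [S.depth == false]
21. n10.live = false  [C.key > -4]
22. n11.fin = 12  [12]
23. n11.lab = 3  [3]
24. n11.depth = true  [B.cnt == false]
25. n12.tag = 24  [terminal]
26. n13.tag = 3  [terminal]
27. n11.key = 15  [A.lab + 12]
28. n14.sig = true  [B.cnt == false]
29. n15.tag = -3  [terminal]
30. n16.ok = true  [terminal]
31. n14.depth = true  [S.sig == true]
32. n14.pre = 19  [d.tag + 22]
33. n10.fin = -1  [A.key - 16]
34. n17.hot = 4  [terminal]
35. n1.idx = true  [C.cnt == false]
36. n1.lim = -3  [C.key + 1]
37. n18.key = 6  [terminal]
38. n0.depth = false  [S.sig == false]
39. n0.pre = 9  [C.lim + 12]

20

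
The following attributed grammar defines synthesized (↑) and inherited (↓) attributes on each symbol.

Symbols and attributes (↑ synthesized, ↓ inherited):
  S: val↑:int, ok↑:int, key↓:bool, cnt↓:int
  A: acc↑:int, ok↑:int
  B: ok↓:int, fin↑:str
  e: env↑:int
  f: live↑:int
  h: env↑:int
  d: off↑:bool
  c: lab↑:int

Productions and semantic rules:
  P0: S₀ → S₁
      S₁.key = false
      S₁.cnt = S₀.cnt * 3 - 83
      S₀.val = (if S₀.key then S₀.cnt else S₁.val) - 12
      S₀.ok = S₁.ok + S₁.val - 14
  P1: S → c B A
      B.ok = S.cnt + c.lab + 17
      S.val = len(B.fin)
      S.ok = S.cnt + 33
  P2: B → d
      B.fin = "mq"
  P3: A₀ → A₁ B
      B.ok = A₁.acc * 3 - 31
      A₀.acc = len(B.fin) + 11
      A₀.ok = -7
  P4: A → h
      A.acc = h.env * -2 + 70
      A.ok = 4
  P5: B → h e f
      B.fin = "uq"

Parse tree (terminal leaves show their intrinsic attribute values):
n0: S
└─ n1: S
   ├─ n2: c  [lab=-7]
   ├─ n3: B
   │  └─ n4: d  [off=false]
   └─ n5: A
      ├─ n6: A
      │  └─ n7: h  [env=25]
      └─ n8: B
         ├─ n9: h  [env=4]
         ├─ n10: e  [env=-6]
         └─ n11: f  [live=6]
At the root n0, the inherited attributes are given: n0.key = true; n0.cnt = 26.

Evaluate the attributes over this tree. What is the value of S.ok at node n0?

1. n0.key = true  [given at root]
2. n0.cnt = 26  [given at root]
3. n1.key = false  [false]
4. n1.cnt = -5  [S₀.cnt * 3 - 83]
5. n2.lab = -7  [terminal]
6. n3.ok = 5  [S.cnt + c.lab + 17]
7. n4.off = false  [terminal]
8. n3.fin = "mq"  ["mq"]
9. n7.env = 25  [terminal]
10. n6.acc = 20  [h.env * -2 + 70]
11. n6.ok = 4  [4]
12. n8.ok = 29  [A₁.acc * 3 - 31]
13. n9.env = 4  [terminal]
14. n10.env = -6  [terminal]
15. n11.live = 6  [terminal]
16. n8.fin = "uq"  ["uq"]
17. n5.acc = 13  [len(B.fin) + 11]
18. n5.ok = -7  [-7]
19. n1.val = 2  [len(B.fin)]
20. n1.ok = 28  [S.cnt + 33]
21. n0.val = 14  [(if S₀.key then S₀.cnt else S₁.val) - 12]
22. n0.ok = 16  [S₁.ok + S₁.val - 14]

16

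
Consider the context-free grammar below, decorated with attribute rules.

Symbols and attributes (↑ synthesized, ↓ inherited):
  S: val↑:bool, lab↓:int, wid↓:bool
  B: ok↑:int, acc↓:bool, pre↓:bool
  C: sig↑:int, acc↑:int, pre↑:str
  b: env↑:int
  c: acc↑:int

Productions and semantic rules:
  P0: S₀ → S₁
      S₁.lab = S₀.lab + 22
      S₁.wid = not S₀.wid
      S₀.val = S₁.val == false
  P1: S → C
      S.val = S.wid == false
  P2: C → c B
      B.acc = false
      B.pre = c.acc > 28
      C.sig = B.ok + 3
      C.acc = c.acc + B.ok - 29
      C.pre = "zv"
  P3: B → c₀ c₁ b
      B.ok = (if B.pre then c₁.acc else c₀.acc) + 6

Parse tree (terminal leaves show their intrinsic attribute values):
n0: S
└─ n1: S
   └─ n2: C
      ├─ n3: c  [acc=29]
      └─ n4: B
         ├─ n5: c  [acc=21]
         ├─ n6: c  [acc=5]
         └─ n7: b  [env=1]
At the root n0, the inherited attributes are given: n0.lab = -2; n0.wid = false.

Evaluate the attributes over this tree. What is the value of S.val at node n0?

1. n0.lab = -2  [given at root]
2. n0.wid = false  [given at root]
3. n1.lab = 20  [S₀.lab + 22]
4. n1.wid = true  [not S₀.wid]
5. n3.acc = 29  [terminal]
6. n4.acc = false  [false]
7. n4.pre = true  [c.acc > 28]
8. n5.acc = 21  [terminal]
9. n6.acc = 5  [terminal]
10. n7.env = 1  [terminal]
11. n4.ok = 11  [(if B.pre then c₁.acc else c₀.acc) + 6]
12. n2.sig = 14  [B.ok + 3]
13. n2.acc = 11  [c.acc + B.ok - 29]
14. n2.pre = "zv"  ["zv"]
15. n1.val = false  [S.wid == false]
16. n0.val = true  [S₁.val == false]

true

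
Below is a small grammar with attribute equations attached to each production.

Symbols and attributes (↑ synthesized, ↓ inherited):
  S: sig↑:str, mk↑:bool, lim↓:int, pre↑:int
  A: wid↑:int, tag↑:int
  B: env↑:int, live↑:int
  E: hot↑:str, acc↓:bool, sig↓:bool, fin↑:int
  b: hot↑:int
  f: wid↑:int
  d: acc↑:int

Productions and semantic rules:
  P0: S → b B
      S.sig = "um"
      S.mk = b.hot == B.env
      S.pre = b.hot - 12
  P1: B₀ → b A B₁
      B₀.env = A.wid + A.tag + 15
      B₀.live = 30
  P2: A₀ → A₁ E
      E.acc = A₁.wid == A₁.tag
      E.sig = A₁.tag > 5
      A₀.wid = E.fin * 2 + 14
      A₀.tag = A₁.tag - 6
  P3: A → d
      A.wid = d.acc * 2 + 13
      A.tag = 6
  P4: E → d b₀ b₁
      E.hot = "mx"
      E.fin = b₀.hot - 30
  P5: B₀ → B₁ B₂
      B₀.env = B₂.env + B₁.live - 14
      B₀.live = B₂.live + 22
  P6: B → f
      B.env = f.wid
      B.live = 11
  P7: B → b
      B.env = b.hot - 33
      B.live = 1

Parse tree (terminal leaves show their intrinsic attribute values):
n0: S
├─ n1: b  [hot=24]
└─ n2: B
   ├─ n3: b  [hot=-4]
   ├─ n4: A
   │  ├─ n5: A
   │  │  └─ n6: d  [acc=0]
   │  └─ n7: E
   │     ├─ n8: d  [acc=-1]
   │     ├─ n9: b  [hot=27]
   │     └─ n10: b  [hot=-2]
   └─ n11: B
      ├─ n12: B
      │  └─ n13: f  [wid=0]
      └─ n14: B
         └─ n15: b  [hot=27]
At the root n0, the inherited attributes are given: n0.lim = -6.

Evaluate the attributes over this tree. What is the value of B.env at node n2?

23

1. n0.lim = -6  [given at root]
2. n1.hot = 24  [terminal]
3. n3.hot = -4  [terminal]
4. n6.acc = 0  [terminal]
5. n5.wid = 13  [d.acc * 2 + 13]
6. n5.tag = 6  [6]
7. n7.acc = false  [A₁.wid == A₁.tag]
8. n7.sig = true  [A₁.tag > 5]
9. n8.acc = -1  [terminal]
10. n9.hot = 27  [terminal]
11. n10.hot = -2  [terminal]
12. n7.hot = "mx"  ["mx"]
13. n7.fin = -3  [b₀.hot - 30]
14. n4.wid = 8  [E.fin * 2 + 14]
15. n4.tag = 0  [A₁.tag - 6]
16. n13.wid = 0  [terminal]
17. n12.env = 0  [f.wid]
18. n12.live = 11  [11]
19. n15.hot = 27  [terminal]
20. n14.env = -6  [b.hot - 33]
21. n14.live = 1  [1]
22. n11.env = -9  [B₂.env + B₁.live - 14]
23. n11.live = 23  [B₂.live + 22]
24. n2.env = 23  [A.wid + A.tag + 15]
25. n2.live = 30  [30]
26. n0.sig = "um"  ["um"]
27. n0.mk = false  [b.hot == B.env]
28. n0.pre = 12  [b.hot - 12]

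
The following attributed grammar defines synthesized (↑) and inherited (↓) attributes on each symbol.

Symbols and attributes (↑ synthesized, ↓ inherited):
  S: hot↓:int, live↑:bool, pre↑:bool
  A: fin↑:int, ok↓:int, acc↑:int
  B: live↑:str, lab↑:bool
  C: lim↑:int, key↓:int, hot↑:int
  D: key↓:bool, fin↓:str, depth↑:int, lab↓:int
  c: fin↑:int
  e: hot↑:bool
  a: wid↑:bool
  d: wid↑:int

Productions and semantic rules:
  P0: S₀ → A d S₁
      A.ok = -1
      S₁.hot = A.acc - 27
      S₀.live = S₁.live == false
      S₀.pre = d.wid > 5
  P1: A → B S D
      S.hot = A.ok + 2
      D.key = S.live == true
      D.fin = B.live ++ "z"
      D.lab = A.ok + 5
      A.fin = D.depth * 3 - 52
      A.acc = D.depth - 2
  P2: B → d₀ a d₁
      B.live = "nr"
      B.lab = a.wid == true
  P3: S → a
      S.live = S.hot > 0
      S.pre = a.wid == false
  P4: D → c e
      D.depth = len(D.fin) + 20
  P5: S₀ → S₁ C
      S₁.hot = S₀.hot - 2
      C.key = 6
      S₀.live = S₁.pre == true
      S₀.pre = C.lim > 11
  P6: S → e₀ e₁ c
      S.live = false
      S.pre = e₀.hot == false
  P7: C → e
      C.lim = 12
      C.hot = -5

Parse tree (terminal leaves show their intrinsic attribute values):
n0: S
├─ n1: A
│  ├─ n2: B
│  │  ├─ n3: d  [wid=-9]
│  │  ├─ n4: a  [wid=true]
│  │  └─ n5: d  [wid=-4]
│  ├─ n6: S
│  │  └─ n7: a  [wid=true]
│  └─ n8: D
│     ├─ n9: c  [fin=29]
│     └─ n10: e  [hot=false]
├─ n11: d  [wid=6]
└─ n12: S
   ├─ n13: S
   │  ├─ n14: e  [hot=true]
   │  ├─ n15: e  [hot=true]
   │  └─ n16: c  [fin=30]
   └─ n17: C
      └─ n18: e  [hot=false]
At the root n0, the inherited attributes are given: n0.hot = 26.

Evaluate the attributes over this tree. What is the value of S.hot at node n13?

-8

1. n0.hot = 26  [given at root]
2. n1.ok = -1  [-1]
3. n3.wid = -9  [terminal]
4. n4.wid = true  [terminal]
5. n5.wid = -4  [terminal]
6. n2.live = "nr"  ["nr"]
7. n2.lab = true  [a.wid == true]
8. n6.hot = 1  [A.ok + 2]
9. n7.wid = true  [terminal]
10. n6.live = true  [S.hot > 0]
11. n6.pre = false  [a.wid == false]
12. n8.key = true  [S.live == true]
13. n8.fin = "nrz"  [B.live ++ "z"]
14. n8.lab = 4  [A.ok + 5]
15. n9.fin = 29  [terminal]
16. n10.hot = false  [terminal]
17. n8.depth = 23  [len(D.fin) + 20]
18. n1.fin = 17  [D.depth * 3 - 52]
19. n1.acc = 21  [D.depth - 2]
20. n11.wid = 6  [terminal]
21. n12.hot = -6  [A.acc - 27]
22. n13.hot = -8  [S₀.hot - 2]
23. n14.hot = true  [terminal]
24. n15.hot = true  [terminal]
25. n16.fin = 30  [terminal]
26. n13.live = false  [false]
27. n13.pre = false  [e₀.hot == false]
28. n17.key = 6  [6]
29. n18.hot = false  [terminal]
30. n17.lim = 12  [12]
31. n17.hot = -5  [-5]
32. n12.live = false  [S₁.pre == true]
33. n12.pre = true  [C.lim > 11]
34. n0.live = true  [S₁.live == false]
35. n0.pre = true  [d.wid > 5]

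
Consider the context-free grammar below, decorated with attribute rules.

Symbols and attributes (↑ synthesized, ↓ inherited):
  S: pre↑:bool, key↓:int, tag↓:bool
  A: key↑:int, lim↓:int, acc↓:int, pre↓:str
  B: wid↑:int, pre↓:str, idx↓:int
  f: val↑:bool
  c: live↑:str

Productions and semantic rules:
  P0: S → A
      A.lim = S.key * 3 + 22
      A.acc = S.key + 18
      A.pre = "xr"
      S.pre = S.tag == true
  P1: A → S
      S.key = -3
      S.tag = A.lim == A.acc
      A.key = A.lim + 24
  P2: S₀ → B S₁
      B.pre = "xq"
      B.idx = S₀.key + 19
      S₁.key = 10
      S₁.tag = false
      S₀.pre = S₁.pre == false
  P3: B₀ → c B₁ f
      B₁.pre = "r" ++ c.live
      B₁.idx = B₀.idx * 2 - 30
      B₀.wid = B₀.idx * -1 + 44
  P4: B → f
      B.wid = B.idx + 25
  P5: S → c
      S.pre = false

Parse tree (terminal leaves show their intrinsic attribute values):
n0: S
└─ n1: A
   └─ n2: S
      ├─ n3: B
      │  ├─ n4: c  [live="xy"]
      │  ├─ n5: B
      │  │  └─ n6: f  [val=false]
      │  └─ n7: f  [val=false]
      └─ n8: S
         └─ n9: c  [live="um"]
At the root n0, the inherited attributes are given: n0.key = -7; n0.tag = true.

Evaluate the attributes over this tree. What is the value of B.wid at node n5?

27

1. n0.key = -7  [given at root]
2. n0.tag = true  [given at root]
3. n1.lim = 1  [S.key * 3 + 22]
4. n1.acc = 11  [S.key + 18]
5. n1.pre = "xr"  ["xr"]
6. n2.key = -3  [-3]
7. n2.tag = false  [A.lim == A.acc]
8. n3.pre = "xq"  ["xq"]
9. n3.idx = 16  [S₀.key + 19]
10. n4.live = "xy"  [terminal]
11. n5.pre = "rxy"  ["r" ++ c.live]
12. n5.idx = 2  [B₀.idx * 2 - 30]
13. n6.val = false  [terminal]
14. n5.wid = 27  [B.idx + 25]
15. n7.val = false  [terminal]
16. n3.wid = 28  [B₀.idx * -1 + 44]
17. n8.key = 10  [10]
18. n8.tag = false  [false]
19. n9.live = "um"  [terminal]
20. n8.pre = false  [false]
21. n2.pre = true  [S₁.pre == false]
22. n1.key = 25  [A.lim + 24]
23. n0.pre = true  [S.tag == true]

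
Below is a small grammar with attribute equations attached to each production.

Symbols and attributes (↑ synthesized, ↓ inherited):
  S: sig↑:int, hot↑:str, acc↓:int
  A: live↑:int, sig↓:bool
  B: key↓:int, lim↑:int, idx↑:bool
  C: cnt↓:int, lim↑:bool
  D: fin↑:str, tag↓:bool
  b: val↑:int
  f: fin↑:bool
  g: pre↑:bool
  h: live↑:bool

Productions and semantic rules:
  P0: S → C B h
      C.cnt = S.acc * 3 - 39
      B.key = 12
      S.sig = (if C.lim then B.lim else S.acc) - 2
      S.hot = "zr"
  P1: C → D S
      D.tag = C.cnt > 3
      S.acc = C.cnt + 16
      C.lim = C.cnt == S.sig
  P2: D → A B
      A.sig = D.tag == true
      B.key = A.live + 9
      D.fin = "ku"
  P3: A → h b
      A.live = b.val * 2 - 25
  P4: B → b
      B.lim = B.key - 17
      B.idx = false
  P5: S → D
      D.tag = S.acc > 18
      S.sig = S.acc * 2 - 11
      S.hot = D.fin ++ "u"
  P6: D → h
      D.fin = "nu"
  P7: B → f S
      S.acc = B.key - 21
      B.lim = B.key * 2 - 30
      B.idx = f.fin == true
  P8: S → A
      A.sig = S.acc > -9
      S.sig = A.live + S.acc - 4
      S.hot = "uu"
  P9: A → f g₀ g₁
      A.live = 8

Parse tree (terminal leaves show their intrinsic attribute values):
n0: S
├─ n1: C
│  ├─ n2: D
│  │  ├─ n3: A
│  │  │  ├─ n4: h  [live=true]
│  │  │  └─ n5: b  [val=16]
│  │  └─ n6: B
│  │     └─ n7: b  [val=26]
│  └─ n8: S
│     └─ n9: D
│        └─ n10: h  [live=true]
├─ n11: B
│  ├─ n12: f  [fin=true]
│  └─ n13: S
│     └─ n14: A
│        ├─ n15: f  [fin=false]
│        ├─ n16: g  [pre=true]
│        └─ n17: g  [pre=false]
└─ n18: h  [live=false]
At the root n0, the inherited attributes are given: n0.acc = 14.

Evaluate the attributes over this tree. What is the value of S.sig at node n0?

12

1. n0.acc = 14  [given at root]
2. n1.cnt = 3  [S.acc * 3 - 39]
3. n2.tag = false  [C.cnt > 3]
4. n3.sig = false  [D.tag == true]
5. n4.live = true  [terminal]
6. n5.val = 16  [terminal]
7. n3.live = 7  [b.val * 2 - 25]
8. n6.key = 16  [A.live + 9]
9. n7.val = 26  [terminal]
10. n6.lim = -1  [B.key - 17]
11. n6.idx = false  [false]
12. n2.fin = "ku"  ["ku"]
13. n8.acc = 19  [C.cnt + 16]
14. n9.tag = true  [S.acc > 18]
15. n10.live = true  [terminal]
16. n9.fin = "nu"  ["nu"]
17. n8.sig = 27  [S.acc * 2 - 11]
18. n8.hot = "nuu"  [D.fin ++ "u"]
19. n1.lim = false  [C.cnt == S.sig]
20. n11.key = 12  [12]
21. n12.fin = true  [terminal]
22. n13.acc = -9  [B.key - 21]
23. n14.sig = false  [S.acc > -9]
24. n15.fin = false  [terminal]
25. n16.pre = true  [terminal]
26. n17.pre = false  [terminal]
27. n14.live = 8  [8]
28. n13.sig = -5  [A.live + S.acc - 4]
29. n13.hot = "uu"  ["uu"]
30. n11.lim = -6  [B.key * 2 - 30]
31. n11.idx = true  [f.fin == true]
32. n18.live = false  [terminal]
33. n0.sig = 12  [(if C.lim then B.lim else S.acc) - 2]
34. n0.hot = "zr"  ["zr"]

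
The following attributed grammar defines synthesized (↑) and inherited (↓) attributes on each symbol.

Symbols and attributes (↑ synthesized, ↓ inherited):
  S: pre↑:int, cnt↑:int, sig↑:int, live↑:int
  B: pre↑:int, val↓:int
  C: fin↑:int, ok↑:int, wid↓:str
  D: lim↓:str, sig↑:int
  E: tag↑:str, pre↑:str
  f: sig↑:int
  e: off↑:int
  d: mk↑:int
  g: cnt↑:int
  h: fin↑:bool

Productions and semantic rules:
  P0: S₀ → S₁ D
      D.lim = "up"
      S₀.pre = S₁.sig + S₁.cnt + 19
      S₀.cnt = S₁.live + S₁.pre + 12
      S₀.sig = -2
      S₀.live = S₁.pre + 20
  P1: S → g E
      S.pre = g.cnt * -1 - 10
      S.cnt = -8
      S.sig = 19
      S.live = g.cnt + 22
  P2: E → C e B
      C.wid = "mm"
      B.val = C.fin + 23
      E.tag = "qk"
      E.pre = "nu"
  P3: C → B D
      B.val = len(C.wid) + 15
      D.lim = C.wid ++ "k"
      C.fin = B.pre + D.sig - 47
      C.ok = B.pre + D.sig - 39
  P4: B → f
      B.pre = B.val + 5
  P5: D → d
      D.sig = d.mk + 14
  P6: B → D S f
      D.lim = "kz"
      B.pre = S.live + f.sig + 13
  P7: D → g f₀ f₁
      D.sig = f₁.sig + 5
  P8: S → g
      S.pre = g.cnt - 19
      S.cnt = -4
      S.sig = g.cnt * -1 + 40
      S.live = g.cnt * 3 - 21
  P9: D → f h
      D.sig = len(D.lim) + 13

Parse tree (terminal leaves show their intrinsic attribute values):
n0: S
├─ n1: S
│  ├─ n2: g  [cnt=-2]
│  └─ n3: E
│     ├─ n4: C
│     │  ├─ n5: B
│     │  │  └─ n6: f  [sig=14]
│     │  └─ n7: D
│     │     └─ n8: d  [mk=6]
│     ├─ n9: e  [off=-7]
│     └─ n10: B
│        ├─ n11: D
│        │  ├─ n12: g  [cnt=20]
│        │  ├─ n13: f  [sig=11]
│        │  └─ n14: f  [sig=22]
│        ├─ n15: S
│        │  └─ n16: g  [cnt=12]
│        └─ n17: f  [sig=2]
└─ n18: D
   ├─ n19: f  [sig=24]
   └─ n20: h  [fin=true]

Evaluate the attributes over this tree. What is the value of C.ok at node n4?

1. n2.cnt = -2  [terminal]
2. n4.wid = "mm"  ["mm"]
3. n5.val = 17  [len(C.wid) + 15]
4. n6.sig = 14  [terminal]
5. n5.pre = 22  [B.val + 5]
6. n7.lim = "mmk"  [C.wid ++ "k"]
7. n8.mk = 6  [terminal]
8. n7.sig = 20  [d.mk + 14]
9. n4.fin = -5  [B.pre + D.sig - 47]
10. n4.ok = 3  [B.pre + D.sig - 39]
11. n9.off = -7  [terminal]
12. n10.val = 18  [C.fin + 23]
13. n11.lim = "kz"  ["kz"]
14. n12.cnt = 20  [terminal]
15. n13.sig = 11  [terminal]
16. n14.sig = 22  [terminal]
17. n11.sig = 27  [f₁.sig + 5]
18. n16.cnt = 12  [terminal]
19. n15.pre = -7  [g.cnt - 19]
20. n15.cnt = -4  [-4]
21. n15.sig = 28  [g.cnt * -1 + 40]
22. n15.live = 15  [g.cnt * 3 - 21]
23. n17.sig = 2  [terminal]
24. n10.pre = 30  [S.live + f.sig + 13]
25. n3.tag = "qk"  ["qk"]
26. n3.pre = "nu"  ["nu"]
27. n1.pre = -8  [g.cnt * -1 - 10]
28. n1.cnt = -8  [-8]
29. n1.sig = 19  [19]
30. n1.live = 20  [g.cnt + 22]
31. n18.lim = "up"  ["up"]
32. n19.sig = 24  [terminal]
33. n20.fin = true  [terminal]
34. n18.sig = 15  [len(D.lim) + 13]
35. n0.pre = 30  [S₁.sig + S₁.cnt + 19]
36. n0.cnt = 24  [S₁.live + S₁.pre + 12]
37. n0.sig = -2  [-2]
38. n0.live = 12  [S₁.pre + 20]

3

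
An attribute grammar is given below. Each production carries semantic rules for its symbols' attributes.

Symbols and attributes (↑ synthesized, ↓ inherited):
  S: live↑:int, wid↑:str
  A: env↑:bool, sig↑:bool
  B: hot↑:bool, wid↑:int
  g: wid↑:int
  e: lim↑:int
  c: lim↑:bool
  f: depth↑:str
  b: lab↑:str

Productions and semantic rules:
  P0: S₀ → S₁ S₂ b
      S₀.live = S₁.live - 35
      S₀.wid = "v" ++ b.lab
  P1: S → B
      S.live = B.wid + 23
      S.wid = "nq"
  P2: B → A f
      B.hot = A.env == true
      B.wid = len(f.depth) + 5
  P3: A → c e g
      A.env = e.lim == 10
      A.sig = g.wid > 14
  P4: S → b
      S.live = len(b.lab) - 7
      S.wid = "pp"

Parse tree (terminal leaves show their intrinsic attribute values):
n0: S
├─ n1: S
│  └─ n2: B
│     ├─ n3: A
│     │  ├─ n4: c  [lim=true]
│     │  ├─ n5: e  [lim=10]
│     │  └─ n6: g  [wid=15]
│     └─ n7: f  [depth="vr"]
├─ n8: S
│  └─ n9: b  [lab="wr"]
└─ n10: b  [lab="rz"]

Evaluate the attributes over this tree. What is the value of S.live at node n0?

1. n4.lim = true  [terminal]
2. n5.lim = 10  [terminal]
3. n6.wid = 15  [terminal]
4. n3.env = true  [e.lim == 10]
5. n3.sig = true  [g.wid > 14]
6. n7.depth = "vr"  [terminal]
7. n2.hot = true  [A.env == true]
8. n2.wid = 7  [len(f.depth) + 5]
9. n1.live = 30  [B.wid + 23]
10. n1.wid = "nq"  ["nq"]
11. n9.lab = "wr"  [terminal]
12. n8.live = -5  [len(b.lab) - 7]
13. n8.wid = "pp"  ["pp"]
14. n10.lab = "rz"  [terminal]
15. n0.live = -5  [S₁.live - 35]
16. n0.wid = "vrz"  ["v" ++ b.lab]

-5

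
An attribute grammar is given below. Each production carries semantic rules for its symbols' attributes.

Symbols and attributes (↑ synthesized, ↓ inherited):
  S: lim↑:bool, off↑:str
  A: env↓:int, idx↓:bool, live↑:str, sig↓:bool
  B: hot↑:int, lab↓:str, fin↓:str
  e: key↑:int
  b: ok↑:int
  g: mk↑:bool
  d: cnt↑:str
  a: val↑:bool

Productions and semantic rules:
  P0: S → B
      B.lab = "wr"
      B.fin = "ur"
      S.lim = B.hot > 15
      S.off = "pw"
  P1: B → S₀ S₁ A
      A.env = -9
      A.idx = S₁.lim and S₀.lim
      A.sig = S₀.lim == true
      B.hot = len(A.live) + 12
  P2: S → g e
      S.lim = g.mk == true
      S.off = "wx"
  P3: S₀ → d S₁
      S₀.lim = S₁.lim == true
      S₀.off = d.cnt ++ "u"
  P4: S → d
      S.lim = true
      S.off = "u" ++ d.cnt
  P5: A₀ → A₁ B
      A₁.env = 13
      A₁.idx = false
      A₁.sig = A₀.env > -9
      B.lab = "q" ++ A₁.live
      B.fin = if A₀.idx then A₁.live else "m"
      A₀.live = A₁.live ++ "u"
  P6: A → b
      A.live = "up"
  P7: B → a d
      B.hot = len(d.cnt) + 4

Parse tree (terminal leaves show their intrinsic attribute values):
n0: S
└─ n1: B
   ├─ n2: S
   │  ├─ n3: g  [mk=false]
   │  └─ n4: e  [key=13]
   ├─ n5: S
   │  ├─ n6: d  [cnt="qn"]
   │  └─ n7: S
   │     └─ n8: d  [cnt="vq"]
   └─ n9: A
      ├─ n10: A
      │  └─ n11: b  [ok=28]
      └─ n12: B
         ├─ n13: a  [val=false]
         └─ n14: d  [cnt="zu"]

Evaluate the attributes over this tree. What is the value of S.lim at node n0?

1. n1.lab = "wr"  ["wr"]
2. n1.fin = "ur"  ["ur"]
3. n3.mk = false  [terminal]
4. n4.key = 13  [terminal]
5. n2.lim = false  [g.mk == true]
6. n2.off = "wx"  ["wx"]
7. n6.cnt = "qn"  [terminal]
8. n8.cnt = "vq"  [terminal]
9. n7.lim = true  [true]
10. n7.off = "uvq"  ["u" ++ d.cnt]
11. n5.lim = true  [S₁.lim == true]
12. n5.off = "qnu"  [d.cnt ++ "u"]
13. n9.env = -9  [-9]
14. n9.idx = false  [S₁.lim and S₀.lim]
15. n9.sig = false  [S₀.lim == true]
16. n10.env = 13  [13]
17. n10.idx = false  [false]
18. n10.sig = false  [A₀.env > -9]
19. n11.ok = 28  [terminal]
20. n10.live = "up"  ["up"]
21. n12.lab = "qup"  ["q" ++ A₁.live]
22. n12.fin = "m"  [if A₀.idx then A₁.live else "m"]
23. n13.val = false  [terminal]
24. n14.cnt = "zu"  [terminal]
25. n12.hot = 6  [len(d.cnt) + 4]
26. n9.live = "upu"  [A₁.live ++ "u"]
27. n1.hot = 15  [len(A.live) + 12]
28. n0.lim = false  [B.hot > 15]
29. n0.off = "pw"  ["pw"]

false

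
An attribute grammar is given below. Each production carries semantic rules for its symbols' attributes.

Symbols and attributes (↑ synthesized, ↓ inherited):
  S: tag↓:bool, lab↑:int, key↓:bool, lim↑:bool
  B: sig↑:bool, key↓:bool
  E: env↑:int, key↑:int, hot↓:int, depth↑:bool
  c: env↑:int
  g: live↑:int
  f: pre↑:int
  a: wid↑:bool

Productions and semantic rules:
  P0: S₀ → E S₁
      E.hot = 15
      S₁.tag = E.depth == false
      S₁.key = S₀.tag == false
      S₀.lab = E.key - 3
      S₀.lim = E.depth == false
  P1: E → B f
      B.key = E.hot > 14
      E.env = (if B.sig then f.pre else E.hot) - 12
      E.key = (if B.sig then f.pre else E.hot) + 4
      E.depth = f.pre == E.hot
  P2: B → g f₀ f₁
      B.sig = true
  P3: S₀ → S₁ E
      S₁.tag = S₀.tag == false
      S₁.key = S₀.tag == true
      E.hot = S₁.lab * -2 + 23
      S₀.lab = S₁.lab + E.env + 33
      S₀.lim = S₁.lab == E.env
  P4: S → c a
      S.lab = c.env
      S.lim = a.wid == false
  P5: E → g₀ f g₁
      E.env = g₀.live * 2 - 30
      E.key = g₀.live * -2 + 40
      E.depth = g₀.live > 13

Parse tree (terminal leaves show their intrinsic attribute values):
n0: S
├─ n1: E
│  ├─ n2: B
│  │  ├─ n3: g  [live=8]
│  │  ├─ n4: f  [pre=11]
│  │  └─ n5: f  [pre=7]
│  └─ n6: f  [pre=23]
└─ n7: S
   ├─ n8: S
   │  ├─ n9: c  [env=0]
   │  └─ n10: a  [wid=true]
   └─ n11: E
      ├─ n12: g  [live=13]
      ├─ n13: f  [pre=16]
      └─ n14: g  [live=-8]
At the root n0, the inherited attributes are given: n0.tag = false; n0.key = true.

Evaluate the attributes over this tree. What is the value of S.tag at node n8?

false

1. n0.tag = false  [given at root]
2. n0.key = true  [given at root]
3. n1.hot = 15  [15]
4. n2.key = true  [E.hot > 14]
5. n3.live = 8  [terminal]
6. n4.pre = 11  [terminal]
7. n5.pre = 7  [terminal]
8. n2.sig = true  [true]
9. n6.pre = 23  [terminal]
10. n1.env = 11  [(if B.sig then f.pre else E.hot) - 12]
11. n1.key = 27  [(if B.sig then f.pre else E.hot) + 4]
12. n1.depth = false  [f.pre == E.hot]
13. n7.tag = true  [E.depth == false]
14. n7.key = true  [S₀.tag == false]
15. n8.tag = false  [S₀.tag == false]
16. n8.key = true  [S₀.tag == true]
17. n9.env = 0  [terminal]
18. n10.wid = true  [terminal]
19. n8.lab = 0  [c.env]
20. n8.lim = false  [a.wid == false]
21. n11.hot = 23  [S₁.lab * -2 + 23]
22. n12.live = 13  [terminal]
23. n13.pre = 16  [terminal]
24. n14.live = -8  [terminal]
25. n11.env = -4  [g₀.live * 2 - 30]
26. n11.key = 14  [g₀.live * -2 + 40]
27. n11.depth = false  [g₀.live > 13]
28. n7.lab = 29  [S₁.lab + E.env + 33]
29. n7.lim = false  [S₁.lab == E.env]
30. n0.lab = 24  [E.key - 3]
31. n0.lim = true  [E.depth == false]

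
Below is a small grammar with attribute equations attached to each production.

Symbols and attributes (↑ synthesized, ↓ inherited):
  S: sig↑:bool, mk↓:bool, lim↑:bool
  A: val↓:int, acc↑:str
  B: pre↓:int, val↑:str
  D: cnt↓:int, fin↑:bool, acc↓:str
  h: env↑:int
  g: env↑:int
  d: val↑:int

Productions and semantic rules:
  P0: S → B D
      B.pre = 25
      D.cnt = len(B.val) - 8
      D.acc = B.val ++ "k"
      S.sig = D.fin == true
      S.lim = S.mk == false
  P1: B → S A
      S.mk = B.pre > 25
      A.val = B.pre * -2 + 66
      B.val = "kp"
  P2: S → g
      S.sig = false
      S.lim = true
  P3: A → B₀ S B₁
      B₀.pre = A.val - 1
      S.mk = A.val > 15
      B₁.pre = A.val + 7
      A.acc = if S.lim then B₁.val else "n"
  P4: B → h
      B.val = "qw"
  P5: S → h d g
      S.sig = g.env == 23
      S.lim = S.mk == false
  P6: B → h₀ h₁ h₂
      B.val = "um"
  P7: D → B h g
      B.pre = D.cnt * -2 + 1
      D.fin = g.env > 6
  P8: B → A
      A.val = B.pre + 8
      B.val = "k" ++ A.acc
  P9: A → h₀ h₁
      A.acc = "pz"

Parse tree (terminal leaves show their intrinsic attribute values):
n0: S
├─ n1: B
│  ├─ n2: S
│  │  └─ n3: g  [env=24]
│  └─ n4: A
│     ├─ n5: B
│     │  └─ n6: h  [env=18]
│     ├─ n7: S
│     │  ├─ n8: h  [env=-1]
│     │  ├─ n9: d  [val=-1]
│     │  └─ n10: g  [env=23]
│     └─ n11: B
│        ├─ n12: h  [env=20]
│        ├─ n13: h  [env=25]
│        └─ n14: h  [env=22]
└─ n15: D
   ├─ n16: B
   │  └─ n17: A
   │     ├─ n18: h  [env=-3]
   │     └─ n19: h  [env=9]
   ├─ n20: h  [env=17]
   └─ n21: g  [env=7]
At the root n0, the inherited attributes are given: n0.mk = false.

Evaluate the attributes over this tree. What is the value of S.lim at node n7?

false

1. n0.mk = false  [given at root]
2. n1.pre = 25  [25]
3. n2.mk = false  [B.pre > 25]
4. n3.env = 24  [terminal]
5. n2.sig = false  [false]
6. n2.lim = true  [true]
7. n4.val = 16  [B.pre * -2 + 66]
8. n5.pre = 15  [A.val - 1]
9. n6.env = 18  [terminal]
10. n5.val = "qw"  ["qw"]
11. n7.mk = true  [A.val > 15]
12. n8.env = -1  [terminal]
13. n9.val = -1  [terminal]
14. n10.env = 23  [terminal]
15. n7.sig = true  [g.env == 23]
16. n7.lim = false  [S.mk == false]
17. n11.pre = 23  [A.val + 7]
18. n12.env = 20  [terminal]
19. n13.env = 25  [terminal]
20. n14.env = 22  [terminal]
21. n11.val = "um"  ["um"]
22. n4.acc = "n"  [if S.lim then B₁.val else "n"]
23. n1.val = "kp"  ["kp"]
24. n15.cnt = -6  [len(B.val) - 8]
25. n15.acc = "kpk"  [B.val ++ "k"]
26. n16.pre = 13  [D.cnt * -2 + 1]
27. n17.val = 21  [B.pre + 8]
28. n18.env = -3  [terminal]
29. n19.env = 9  [terminal]
30. n17.acc = "pz"  ["pz"]
31. n16.val = "kpz"  ["k" ++ A.acc]
32. n20.env = 17  [terminal]
33. n21.env = 7  [terminal]
34. n15.fin = true  [g.env > 6]
35. n0.sig = true  [D.fin == true]
36. n0.lim = true  [S.mk == false]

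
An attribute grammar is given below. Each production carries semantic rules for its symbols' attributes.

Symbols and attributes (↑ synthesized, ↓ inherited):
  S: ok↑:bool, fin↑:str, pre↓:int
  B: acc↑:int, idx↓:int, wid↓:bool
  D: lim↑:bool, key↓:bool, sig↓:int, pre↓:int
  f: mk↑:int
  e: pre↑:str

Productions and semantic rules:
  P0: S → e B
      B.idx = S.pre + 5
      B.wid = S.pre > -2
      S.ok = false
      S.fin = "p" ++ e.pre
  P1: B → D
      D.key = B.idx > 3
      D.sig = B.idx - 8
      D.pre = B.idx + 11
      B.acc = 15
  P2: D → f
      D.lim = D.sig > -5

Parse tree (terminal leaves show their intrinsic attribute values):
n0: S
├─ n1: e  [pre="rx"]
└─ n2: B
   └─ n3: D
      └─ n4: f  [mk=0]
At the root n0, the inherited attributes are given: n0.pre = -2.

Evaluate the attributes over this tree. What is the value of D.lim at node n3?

1. n0.pre = -2  [given at root]
2. n1.pre = "rx"  [terminal]
3. n2.idx = 3  [S.pre + 5]
4. n2.wid = false  [S.pre > -2]
5. n3.key = false  [B.idx > 3]
6. n3.sig = -5  [B.idx - 8]
7. n3.pre = 14  [B.idx + 11]
8. n4.mk = 0  [terminal]
9. n3.lim = false  [D.sig > -5]
10. n2.acc = 15  [15]
11. n0.ok = false  [false]
12. n0.fin = "prx"  ["p" ++ e.pre]

false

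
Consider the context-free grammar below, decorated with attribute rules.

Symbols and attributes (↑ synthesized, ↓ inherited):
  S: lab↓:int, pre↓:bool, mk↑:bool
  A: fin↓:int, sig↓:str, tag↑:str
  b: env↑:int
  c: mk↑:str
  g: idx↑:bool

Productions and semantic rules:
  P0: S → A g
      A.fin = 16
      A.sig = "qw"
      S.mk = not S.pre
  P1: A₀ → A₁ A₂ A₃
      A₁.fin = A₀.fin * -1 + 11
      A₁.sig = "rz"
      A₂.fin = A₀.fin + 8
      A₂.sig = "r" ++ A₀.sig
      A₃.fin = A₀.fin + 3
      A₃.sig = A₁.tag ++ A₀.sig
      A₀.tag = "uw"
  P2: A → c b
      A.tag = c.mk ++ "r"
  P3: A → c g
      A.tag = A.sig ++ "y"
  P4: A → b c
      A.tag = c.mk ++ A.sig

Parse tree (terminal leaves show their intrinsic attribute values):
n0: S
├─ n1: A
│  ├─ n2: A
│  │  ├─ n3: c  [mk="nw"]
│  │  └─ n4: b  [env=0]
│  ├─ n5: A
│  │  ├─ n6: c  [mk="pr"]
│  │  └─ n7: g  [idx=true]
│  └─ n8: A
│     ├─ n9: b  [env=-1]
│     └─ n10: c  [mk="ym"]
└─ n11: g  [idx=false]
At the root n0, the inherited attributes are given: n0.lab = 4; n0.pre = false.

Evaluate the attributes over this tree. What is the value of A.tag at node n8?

"ymnwrqw"

1. n0.lab = 4  [given at root]
2. n0.pre = false  [given at root]
3. n1.fin = 16  [16]
4. n1.sig = "qw"  ["qw"]
5. n2.fin = -5  [A₀.fin * -1 + 11]
6. n2.sig = "rz"  ["rz"]
7. n3.mk = "nw"  [terminal]
8. n4.env = 0  [terminal]
9. n2.tag = "nwr"  [c.mk ++ "r"]
10. n5.fin = 24  [A₀.fin + 8]
11. n5.sig = "rqw"  ["r" ++ A₀.sig]
12. n6.mk = "pr"  [terminal]
13. n7.idx = true  [terminal]
14. n5.tag = "rqwy"  [A.sig ++ "y"]
15. n8.fin = 19  [A₀.fin + 3]
16. n8.sig = "nwrqw"  [A₁.tag ++ A₀.sig]
17. n9.env = -1  [terminal]
18. n10.mk = "ym"  [terminal]
19. n8.tag = "ymnwrqw"  [c.mk ++ A.sig]
20. n1.tag = "uw"  ["uw"]
21. n11.idx = false  [terminal]
22. n0.mk = true  [not S.pre]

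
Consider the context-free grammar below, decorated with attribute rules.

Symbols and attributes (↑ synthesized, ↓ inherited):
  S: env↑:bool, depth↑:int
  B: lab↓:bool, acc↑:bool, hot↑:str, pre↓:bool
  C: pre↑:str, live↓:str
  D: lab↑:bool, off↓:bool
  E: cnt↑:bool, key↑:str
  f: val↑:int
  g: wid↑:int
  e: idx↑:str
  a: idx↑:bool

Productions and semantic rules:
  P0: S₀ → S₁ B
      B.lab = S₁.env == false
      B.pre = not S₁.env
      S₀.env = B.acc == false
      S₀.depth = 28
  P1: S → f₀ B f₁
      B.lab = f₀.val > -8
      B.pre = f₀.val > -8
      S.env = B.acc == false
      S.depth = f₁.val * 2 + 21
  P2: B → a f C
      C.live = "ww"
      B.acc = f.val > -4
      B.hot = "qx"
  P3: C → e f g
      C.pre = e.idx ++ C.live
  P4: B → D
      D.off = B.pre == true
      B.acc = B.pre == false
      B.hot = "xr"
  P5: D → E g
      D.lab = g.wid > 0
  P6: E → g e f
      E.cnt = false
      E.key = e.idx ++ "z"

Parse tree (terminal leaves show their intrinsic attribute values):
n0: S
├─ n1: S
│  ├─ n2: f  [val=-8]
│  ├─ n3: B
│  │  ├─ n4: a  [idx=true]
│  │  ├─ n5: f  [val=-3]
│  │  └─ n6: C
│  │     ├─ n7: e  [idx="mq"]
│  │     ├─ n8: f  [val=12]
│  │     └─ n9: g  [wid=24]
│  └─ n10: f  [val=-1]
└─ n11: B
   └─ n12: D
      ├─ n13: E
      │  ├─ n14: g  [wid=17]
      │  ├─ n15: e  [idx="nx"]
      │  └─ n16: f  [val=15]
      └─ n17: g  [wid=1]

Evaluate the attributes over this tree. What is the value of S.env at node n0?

true

1. n2.val = -8  [terminal]
2. n3.lab = false  [f₀.val > -8]
3. n3.pre = false  [f₀.val > -8]
4. n4.idx = true  [terminal]
5. n5.val = -3  [terminal]
6. n6.live = "ww"  ["ww"]
7. n7.idx = "mq"  [terminal]
8. n8.val = 12  [terminal]
9. n9.wid = 24  [terminal]
10. n6.pre = "mqww"  [e.idx ++ C.live]
11. n3.acc = true  [f.val > -4]
12. n3.hot = "qx"  ["qx"]
13. n10.val = -1  [terminal]
14. n1.env = false  [B.acc == false]
15. n1.depth = 19  [f₁.val * 2 + 21]
16. n11.lab = true  [S₁.env == false]
17. n11.pre = true  [not S₁.env]
18. n12.off = true  [B.pre == true]
19. n14.wid = 17  [terminal]
20. n15.idx = "nx"  [terminal]
21. n16.val = 15  [terminal]
22. n13.cnt = false  [false]
23. n13.key = "nxz"  [e.idx ++ "z"]
24. n17.wid = 1  [terminal]
25. n12.lab = true  [g.wid > 0]
26. n11.acc = false  [B.pre == false]
27. n11.hot = "xr"  ["xr"]
28. n0.env = true  [B.acc == false]
29. n0.depth = 28  [28]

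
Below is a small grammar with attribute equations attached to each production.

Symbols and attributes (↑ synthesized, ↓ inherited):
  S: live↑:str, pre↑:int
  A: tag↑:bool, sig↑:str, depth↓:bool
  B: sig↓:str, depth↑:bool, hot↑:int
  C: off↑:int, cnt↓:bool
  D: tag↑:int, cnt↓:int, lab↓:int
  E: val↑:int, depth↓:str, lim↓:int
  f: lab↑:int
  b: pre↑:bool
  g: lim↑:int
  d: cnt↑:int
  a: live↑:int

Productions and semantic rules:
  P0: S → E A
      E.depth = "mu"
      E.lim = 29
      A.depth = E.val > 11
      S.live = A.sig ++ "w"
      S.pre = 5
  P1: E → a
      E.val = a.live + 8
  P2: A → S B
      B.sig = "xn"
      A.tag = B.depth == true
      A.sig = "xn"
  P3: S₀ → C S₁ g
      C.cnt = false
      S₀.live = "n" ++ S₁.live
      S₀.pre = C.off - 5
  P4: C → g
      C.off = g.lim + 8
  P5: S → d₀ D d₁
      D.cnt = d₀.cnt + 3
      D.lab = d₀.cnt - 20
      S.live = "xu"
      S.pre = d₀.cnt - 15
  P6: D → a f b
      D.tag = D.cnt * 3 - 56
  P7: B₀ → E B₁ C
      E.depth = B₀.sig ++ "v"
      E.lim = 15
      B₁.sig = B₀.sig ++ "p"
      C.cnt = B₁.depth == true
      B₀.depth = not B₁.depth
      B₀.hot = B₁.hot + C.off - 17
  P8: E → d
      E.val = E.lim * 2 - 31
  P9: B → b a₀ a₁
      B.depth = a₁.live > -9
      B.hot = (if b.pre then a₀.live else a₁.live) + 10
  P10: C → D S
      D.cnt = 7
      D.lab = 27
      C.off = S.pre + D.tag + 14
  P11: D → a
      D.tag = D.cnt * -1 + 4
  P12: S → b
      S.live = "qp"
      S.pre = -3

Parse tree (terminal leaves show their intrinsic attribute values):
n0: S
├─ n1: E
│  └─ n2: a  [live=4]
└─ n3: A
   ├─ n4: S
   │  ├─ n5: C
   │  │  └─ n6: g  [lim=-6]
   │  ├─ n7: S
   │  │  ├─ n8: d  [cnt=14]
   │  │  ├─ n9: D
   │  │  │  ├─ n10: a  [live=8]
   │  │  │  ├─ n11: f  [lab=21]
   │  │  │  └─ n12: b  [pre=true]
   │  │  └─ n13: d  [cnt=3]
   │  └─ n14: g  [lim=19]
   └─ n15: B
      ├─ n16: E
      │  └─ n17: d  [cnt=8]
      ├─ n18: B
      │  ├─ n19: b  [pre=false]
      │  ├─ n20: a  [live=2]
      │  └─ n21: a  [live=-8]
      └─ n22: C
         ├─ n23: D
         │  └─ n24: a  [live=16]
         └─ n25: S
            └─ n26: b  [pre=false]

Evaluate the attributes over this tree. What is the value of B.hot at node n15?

-7

1. n1.depth = "mu"  ["mu"]
2. n1.lim = 29  [29]
3. n2.live = 4  [terminal]
4. n1.val = 12  [a.live + 8]
5. n3.depth = true  [E.val > 11]
6. n5.cnt = false  [false]
7. n6.lim = -6  [terminal]
8. n5.off = 2  [g.lim + 8]
9. n8.cnt = 14  [terminal]
10. n9.cnt = 17  [d₀.cnt + 3]
11. n9.lab = -6  [d₀.cnt - 20]
12. n10.live = 8  [terminal]
13. n11.lab = 21  [terminal]
14. n12.pre = true  [terminal]
15. n9.tag = -5  [D.cnt * 3 - 56]
16. n13.cnt = 3  [terminal]
17. n7.live = "xu"  ["xu"]
18. n7.pre = -1  [d₀.cnt - 15]
19. n14.lim = 19  [terminal]
20. n4.live = "nxu"  ["n" ++ S₁.live]
21. n4.pre = -3  [C.off - 5]
22. n15.sig = "xn"  ["xn"]
23. n16.depth = "xnv"  [B₀.sig ++ "v"]
24. n16.lim = 15  [15]
25. n17.cnt = 8  [terminal]
26. n16.val = -1  [E.lim * 2 - 31]
27. n18.sig = "xnp"  [B₀.sig ++ "p"]
28. n19.pre = false  [terminal]
29. n20.live = 2  [terminal]
30. n21.live = -8  [terminal]
31. n18.depth = true  [a₁.live > -9]
32. n18.hot = 2  [(if b.pre then a₀.live else a₁.live) + 10]
33. n22.cnt = true  [B₁.depth == true]
34. n23.cnt = 7  [7]
35. n23.lab = 27  [27]
36. n24.live = 16  [terminal]
37. n23.tag = -3  [D.cnt * -1 + 4]
38. n26.pre = false  [terminal]
39. n25.live = "qp"  ["qp"]
40. n25.pre = -3  [-3]
41. n22.off = 8  [S.pre + D.tag + 14]
42. n15.depth = false  [not B₁.depth]
43. n15.hot = -7  [B₁.hot + C.off - 17]
44. n3.tag = false  [B.depth == true]
45. n3.sig = "xn"  ["xn"]
46. n0.live = "xnw"  [A.sig ++ "w"]
47. n0.pre = 5  [5]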